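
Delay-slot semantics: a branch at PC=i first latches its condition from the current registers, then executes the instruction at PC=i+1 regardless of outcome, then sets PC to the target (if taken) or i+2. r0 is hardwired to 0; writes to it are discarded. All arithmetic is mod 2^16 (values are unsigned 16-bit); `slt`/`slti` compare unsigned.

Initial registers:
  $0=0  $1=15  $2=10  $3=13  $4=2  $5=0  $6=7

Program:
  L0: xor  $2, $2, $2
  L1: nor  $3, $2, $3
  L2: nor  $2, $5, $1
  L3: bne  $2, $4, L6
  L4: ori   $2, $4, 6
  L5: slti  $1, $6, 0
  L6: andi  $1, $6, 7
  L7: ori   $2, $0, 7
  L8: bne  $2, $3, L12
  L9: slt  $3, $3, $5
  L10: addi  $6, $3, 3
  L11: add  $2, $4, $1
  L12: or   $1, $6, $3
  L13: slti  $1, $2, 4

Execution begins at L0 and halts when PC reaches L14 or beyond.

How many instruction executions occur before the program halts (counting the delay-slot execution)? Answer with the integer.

  step pc=0: xor  $2, $2, $2  regs=(0,15,0,13,2,0,7)
  step pc=1: nor  $3, $2, $3  regs=(0,15,0,65522,2,0,7)
  step pc=2: nor  $2, $5, $1  regs=(0,15,65520,65522,2,0,7)
  step pc=3: bne  $2, $4, L6  cond=T  regs=(0,15,65520,65522,2,0,7)
  step pc=4: ori   $2, $4, 6  regs=(0,15,6,65522,2,0,7)
  step pc=6: andi  $1, $6, 7  regs=(0,7,6,65522,2,0,7)
  step pc=7: ori   $2, $0, 7  regs=(0,7,7,65522,2,0,7)
  step pc=8: bne  $2, $3, L12  cond=T  regs=(0,7,7,65522,2,0,7)
  step pc=9: slt  $3, $3, $5  regs=(0,7,7,0,2,0,7)
  step pc=12: or   $1, $6, $3  regs=(0,7,7,0,2,0,7)
  step pc=13: slti  $1, $2, 4  regs=(0,0,7,0,2,0,7)

11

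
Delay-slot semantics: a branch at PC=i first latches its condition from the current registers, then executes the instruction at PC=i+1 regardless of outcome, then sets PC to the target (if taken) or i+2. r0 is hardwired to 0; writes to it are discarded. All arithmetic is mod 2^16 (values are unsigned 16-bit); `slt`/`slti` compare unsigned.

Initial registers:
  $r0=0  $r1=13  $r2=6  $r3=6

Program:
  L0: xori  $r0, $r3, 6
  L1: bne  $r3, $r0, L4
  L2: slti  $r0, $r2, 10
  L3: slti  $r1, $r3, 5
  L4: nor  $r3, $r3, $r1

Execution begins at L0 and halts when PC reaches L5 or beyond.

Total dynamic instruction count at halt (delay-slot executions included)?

4

PC=0  xori  $r0, $r3, 6      | $r0=0 $r1=13 $r2=6 $r3=6
PC=1  bne  $r3, $r0, L4      | $r0=0 $r1=13 $r2=6 $r3=6  [TAKEN]
PC=2  slti  $r0, $r2, 10     | $r0=0 $r1=13 $r2=6 $r3=6
PC=4  nor  $r3, $r3, $r1     | $r0=0 $r1=13 $r2=6 $r3=65520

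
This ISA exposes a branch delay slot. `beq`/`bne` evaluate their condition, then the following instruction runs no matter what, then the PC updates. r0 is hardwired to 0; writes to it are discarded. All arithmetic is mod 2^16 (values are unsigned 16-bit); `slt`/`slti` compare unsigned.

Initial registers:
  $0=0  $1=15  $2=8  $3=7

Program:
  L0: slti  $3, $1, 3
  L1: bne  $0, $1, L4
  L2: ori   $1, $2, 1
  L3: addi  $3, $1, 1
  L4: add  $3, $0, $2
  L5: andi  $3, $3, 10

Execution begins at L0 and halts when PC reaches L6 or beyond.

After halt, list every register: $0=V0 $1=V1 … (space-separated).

[0] slti  $3, $1, 3  →  {$0:0, $1:15, $2:8, $3:0}
[1] bne  $0, $1, L4  →  {$0:0, $1:15, $2:8, $3:0}  ⟨branch taken⟩
[2] ori   $1, $2, 1  →  {$0:0, $1:9, $2:8, $3:0}
[4] add  $3, $0, $2  →  {$0:0, $1:9, $2:8, $3:8}
[5] andi  $3, $3, 10  →  {$0:0, $1:9, $2:8, $3:8}

$0=0 $1=9 $2=8 $3=8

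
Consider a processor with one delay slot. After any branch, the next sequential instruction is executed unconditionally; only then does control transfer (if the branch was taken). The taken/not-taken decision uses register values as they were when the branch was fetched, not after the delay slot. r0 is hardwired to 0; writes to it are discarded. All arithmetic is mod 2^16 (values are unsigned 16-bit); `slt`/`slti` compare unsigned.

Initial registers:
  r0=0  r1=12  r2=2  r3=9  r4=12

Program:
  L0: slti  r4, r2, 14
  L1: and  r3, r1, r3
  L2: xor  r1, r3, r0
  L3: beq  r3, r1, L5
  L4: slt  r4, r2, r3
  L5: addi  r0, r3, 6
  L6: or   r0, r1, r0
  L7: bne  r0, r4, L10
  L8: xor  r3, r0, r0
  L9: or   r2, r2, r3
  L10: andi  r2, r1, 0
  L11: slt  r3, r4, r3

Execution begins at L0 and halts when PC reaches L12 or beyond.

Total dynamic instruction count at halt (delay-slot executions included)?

11

#0 slti  r4, r2, 14 ; 0/12/2/9/1
#1 and  r3, r1, r3 ; 0/12/2/8/1
#2 xor  r1, r3, r0 ; 0/8/2/8/1
#3 beq  r3, r1, L5 ; 0/8/2/8/1 ; →target
#4 slt  r4, r2, r3 ; 0/8/2/8/1
#5 addi  r0, r3, 6 ; 0/8/2/8/1
#6 or   r0, r1, r0 ; 0/8/2/8/1
#7 bne  r0, r4, L10 ; 0/8/2/8/1 ; →target
#8 xor  r3, r0, r0 ; 0/8/2/0/1
#10 andi  r2, r1, 0 ; 0/8/0/0/1
#11 slt  r3, r4, r3 ; 0/8/0/0/1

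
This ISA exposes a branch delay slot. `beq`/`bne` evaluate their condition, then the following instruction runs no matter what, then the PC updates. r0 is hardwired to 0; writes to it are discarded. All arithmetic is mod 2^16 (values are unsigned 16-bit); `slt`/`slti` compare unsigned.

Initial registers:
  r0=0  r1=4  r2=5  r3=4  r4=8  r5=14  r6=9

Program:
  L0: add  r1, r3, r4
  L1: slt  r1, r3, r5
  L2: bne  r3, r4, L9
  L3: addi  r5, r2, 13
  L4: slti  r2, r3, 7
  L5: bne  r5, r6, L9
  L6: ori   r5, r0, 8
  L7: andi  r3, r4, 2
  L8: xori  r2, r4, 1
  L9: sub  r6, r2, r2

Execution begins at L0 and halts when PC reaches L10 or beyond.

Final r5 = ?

18

PC=0  add  r1, r3, r4        | r0=0 r1=12 r2=5 r3=4 r4=8 r5=14 r6=9
PC=1  slt  r1, r3, r5        | r0=0 r1=1 r2=5 r3=4 r4=8 r5=14 r6=9
PC=2  bne  r3, r4, L9        | r0=0 r1=1 r2=5 r3=4 r4=8 r5=14 r6=9  [TAKEN]
PC=3  addi  r5, r2, 13       | r0=0 r1=1 r2=5 r3=4 r4=8 r5=18 r6=9
PC=9  sub  r6, r2, r2        | r0=0 r1=1 r2=5 r3=4 r4=8 r5=18 r6=0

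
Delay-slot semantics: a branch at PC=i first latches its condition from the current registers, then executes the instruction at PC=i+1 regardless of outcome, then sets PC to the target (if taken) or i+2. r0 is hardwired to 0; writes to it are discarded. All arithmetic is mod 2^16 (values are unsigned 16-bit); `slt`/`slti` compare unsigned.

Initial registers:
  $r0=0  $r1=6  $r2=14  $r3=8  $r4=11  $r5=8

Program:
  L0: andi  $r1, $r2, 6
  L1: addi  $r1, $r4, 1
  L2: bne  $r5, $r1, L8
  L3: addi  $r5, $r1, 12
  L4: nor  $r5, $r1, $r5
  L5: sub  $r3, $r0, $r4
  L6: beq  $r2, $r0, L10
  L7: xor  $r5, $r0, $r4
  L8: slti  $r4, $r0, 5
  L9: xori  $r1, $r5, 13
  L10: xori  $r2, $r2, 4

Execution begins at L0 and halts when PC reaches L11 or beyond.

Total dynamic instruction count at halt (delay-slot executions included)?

7

[0] andi  $r1, $r2, 6  →  {$r0:0, $r1:6, $r2:14, $r3:8, $r4:11, $r5:8}
[1] addi  $r1, $r4, 1  →  {$r0:0, $r1:12, $r2:14, $r3:8, $r4:11, $r5:8}
[2] bne  $r5, $r1, L8  →  {$r0:0, $r1:12, $r2:14, $r3:8, $r4:11, $r5:8}  ⟨branch taken⟩
[3] addi  $r5, $r1, 12  →  {$r0:0, $r1:12, $r2:14, $r3:8, $r4:11, $r5:24}
[8] slti  $r4, $r0, 5  →  {$r0:0, $r1:12, $r2:14, $r3:8, $r4:1, $r5:24}
[9] xori  $r1, $r5, 13  →  {$r0:0, $r1:21, $r2:14, $r3:8, $r4:1, $r5:24}
[10] xori  $r2, $r2, 4  →  {$r0:0, $r1:21, $r2:10, $r3:8, $r4:1, $r5:24}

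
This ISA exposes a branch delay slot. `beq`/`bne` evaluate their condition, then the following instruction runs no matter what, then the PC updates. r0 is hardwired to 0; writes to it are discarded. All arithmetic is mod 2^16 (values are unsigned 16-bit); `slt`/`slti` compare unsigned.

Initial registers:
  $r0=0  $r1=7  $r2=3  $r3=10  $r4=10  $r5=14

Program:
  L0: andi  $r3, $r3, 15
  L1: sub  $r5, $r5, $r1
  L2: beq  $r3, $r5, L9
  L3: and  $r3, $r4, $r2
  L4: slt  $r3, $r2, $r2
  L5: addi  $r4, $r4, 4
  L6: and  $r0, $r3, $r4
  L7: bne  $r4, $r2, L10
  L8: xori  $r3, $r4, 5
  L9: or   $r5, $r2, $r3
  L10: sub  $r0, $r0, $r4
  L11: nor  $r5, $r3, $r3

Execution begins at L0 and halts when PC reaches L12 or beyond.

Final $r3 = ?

PC=0  andi  $r3, $r3, 15     | $r0=0 $r1=7 $r2=3 $r3=10 $r4=10 $r5=14
PC=1  sub  $r5, $r5, $r1     | $r0=0 $r1=7 $r2=3 $r3=10 $r4=10 $r5=7
PC=2  beq  $r3, $r5, L9      | $r0=0 $r1=7 $r2=3 $r3=10 $r4=10 $r5=7  [not taken]
PC=3  and  $r3, $r4, $r2     | $r0=0 $r1=7 $r2=3 $r3=2 $r4=10 $r5=7
PC=4  slt  $r3, $r2, $r2     | $r0=0 $r1=7 $r2=3 $r3=0 $r4=10 $r5=7
PC=5  addi  $r4, $r4, 4      | $r0=0 $r1=7 $r2=3 $r3=0 $r4=14 $r5=7
PC=6  and  $r0, $r3, $r4     | $r0=0 $r1=7 $r2=3 $r3=0 $r4=14 $r5=7
PC=7  bne  $r4, $r2, L10     | $r0=0 $r1=7 $r2=3 $r3=0 $r4=14 $r5=7  [TAKEN]
PC=8  xori  $r3, $r4, 5      | $r0=0 $r1=7 $r2=3 $r3=11 $r4=14 $r5=7
PC=10 sub  $r0, $r0, $r4     | $r0=0 $r1=7 $r2=3 $r3=11 $r4=14 $r5=7
PC=11 nor  $r5, $r3, $r3     | $r0=0 $r1=7 $r2=3 $r3=11 $r4=14 $r5=65524

11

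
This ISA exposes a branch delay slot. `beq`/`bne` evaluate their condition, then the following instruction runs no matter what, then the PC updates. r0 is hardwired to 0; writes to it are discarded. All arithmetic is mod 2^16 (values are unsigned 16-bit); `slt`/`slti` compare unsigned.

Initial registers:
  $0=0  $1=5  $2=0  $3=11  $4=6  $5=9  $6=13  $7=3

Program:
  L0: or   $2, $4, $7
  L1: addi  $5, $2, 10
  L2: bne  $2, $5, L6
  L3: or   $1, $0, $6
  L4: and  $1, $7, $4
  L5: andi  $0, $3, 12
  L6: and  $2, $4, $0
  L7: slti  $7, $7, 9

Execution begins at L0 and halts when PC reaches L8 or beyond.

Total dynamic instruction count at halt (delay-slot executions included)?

  step pc=0: or   $2, $4, $7  regs=(0,5,7,11,6,9,13,3)
  step pc=1: addi  $5, $2, 10  regs=(0,5,7,11,6,17,13,3)
  step pc=2: bne  $2, $5, L6  cond=T  regs=(0,5,7,11,6,17,13,3)
  step pc=3: or   $1, $0, $6  regs=(0,13,7,11,6,17,13,3)
  step pc=6: and  $2, $4, $0  regs=(0,13,0,11,6,17,13,3)
  step pc=7: slti  $7, $7, 9  regs=(0,13,0,11,6,17,13,1)

6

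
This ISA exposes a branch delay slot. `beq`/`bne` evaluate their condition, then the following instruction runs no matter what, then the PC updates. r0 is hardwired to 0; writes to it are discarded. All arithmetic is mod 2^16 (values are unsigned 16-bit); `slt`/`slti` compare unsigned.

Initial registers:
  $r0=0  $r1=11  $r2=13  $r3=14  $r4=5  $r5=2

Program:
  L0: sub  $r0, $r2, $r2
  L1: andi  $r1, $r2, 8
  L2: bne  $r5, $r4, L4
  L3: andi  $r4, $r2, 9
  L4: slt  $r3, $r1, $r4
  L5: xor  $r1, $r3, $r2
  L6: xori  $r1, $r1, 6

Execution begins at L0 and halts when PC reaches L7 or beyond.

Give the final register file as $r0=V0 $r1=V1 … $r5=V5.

PC=0  sub  $r0, $r2, $r2     | $r0=0 $r1=11 $r2=13 $r3=14 $r4=5 $r5=2
PC=1  andi  $r1, $r2, 8      | $r0=0 $r1=8 $r2=13 $r3=14 $r4=5 $r5=2
PC=2  bne  $r5, $r4, L4      | $r0=0 $r1=8 $r2=13 $r3=14 $r4=5 $r5=2  [TAKEN]
PC=3  andi  $r4, $r2, 9      | $r0=0 $r1=8 $r2=13 $r3=14 $r4=9 $r5=2
PC=4  slt  $r3, $r1, $r4     | $r0=0 $r1=8 $r2=13 $r3=1 $r4=9 $r5=2
PC=5  xor  $r1, $r3, $r2     | $r0=0 $r1=12 $r2=13 $r3=1 $r4=9 $r5=2
PC=6  xori  $r1, $r1, 6      | $r0=0 $r1=10 $r2=13 $r3=1 $r4=9 $r5=2

$r0=0 $r1=10 $r2=13 $r3=1 $r4=9 $r5=2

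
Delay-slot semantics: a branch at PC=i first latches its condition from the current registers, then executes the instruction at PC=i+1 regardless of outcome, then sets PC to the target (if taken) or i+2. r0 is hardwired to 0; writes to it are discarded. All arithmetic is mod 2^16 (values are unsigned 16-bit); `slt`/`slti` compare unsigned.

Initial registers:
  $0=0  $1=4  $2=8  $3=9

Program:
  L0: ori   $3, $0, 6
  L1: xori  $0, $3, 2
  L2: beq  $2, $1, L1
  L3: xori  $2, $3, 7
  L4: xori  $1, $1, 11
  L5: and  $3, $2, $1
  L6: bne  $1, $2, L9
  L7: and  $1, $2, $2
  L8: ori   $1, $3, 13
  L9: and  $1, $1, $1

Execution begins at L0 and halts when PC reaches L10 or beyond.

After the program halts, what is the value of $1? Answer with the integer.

[0] ori   $3, $0, 6  →  {$0:0, $1:4, $2:8, $3:6}
[1] xori  $0, $3, 2  →  {$0:0, $1:4, $2:8, $3:6}
[2] beq  $2, $1, L1  →  {$0:0, $1:4, $2:8, $3:6}  ⟨branch fallthrough⟩
[3] xori  $2, $3, 7  →  {$0:0, $1:4, $2:1, $3:6}
[4] xori  $1, $1, 11  →  {$0:0, $1:15, $2:1, $3:6}
[5] and  $3, $2, $1  →  {$0:0, $1:15, $2:1, $3:1}
[6] bne  $1, $2, L9  →  {$0:0, $1:15, $2:1, $3:1}  ⟨branch taken⟩
[7] and  $1, $2, $2  →  {$0:0, $1:1, $2:1, $3:1}
[9] and  $1, $1, $1  →  {$0:0, $1:1, $2:1, $3:1}

1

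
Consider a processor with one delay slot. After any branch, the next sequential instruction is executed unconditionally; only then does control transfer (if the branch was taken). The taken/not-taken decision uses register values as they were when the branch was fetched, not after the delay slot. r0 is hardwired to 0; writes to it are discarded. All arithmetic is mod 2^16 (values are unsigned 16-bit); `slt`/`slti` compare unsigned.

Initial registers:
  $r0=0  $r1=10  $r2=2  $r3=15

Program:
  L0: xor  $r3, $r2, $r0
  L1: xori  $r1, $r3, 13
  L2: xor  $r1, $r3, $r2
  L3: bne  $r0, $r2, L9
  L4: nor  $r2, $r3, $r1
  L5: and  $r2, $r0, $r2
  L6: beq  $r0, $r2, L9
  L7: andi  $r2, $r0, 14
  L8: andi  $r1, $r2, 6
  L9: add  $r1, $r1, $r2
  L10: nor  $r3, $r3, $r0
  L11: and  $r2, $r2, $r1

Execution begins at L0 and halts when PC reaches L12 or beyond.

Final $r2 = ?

65533

  step pc=0: xor  $r3, $r2, $r0  regs=(0,10,2,2)
  step pc=1: xori  $r1, $r3, 13  regs=(0,15,2,2)
  step pc=2: xor  $r1, $r3, $r2  regs=(0,0,2,2)
  step pc=3: bne  $r0, $r2, L9  cond=T  regs=(0,0,2,2)
  step pc=4: nor  $r2, $r3, $r1  regs=(0,0,65533,2)
  step pc=9: add  $r1, $r1, $r2  regs=(0,65533,65533,2)
  step pc=10: nor  $r3, $r3, $r0  regs=(0,65533,65533,65533)
  step pc=11: and  $r2, $r2, $r1  regs=(0,65533,65533,65533)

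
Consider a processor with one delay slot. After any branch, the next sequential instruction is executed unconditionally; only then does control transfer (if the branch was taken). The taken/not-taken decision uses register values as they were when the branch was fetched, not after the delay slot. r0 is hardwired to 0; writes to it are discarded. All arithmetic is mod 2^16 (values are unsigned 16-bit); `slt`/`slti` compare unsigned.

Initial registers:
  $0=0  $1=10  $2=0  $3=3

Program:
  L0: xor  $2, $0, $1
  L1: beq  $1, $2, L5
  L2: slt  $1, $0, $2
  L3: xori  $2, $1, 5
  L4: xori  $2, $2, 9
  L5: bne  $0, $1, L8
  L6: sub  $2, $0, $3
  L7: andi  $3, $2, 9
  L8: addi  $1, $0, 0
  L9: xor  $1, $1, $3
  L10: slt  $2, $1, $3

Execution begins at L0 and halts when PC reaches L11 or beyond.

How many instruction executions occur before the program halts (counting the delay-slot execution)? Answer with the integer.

8

PC=0  xor  $2, $0, $1        | $0=0 $1=10 $2=10 $3=3
PC=1  beq  $1, $2, L5        | $0=0 $1=10 $2=10 $3=3  [TAKEN]
PC=2  slt  $1, $0, $2        | $0=0 $1=1 $2=10 $3=3
PC=5  bne  $0, $1, L8        | $0=0 $1=1 $2=10 $3=3  [TAKEN]
PC=6  sub  $2, $0, $3        | $0=0 $1=1 $2=65533 $3=3
PC=8  addi  $1, $0, 0        | $0=0 $1=0 $2=65533 $3=3
PC=9  xor  $1, $1, $3        | $0=0 $1=3 $2=65533 $3=3
PC=10 slt  $2, $1, $3        | $0=0 $1=3 $2=0 $3=3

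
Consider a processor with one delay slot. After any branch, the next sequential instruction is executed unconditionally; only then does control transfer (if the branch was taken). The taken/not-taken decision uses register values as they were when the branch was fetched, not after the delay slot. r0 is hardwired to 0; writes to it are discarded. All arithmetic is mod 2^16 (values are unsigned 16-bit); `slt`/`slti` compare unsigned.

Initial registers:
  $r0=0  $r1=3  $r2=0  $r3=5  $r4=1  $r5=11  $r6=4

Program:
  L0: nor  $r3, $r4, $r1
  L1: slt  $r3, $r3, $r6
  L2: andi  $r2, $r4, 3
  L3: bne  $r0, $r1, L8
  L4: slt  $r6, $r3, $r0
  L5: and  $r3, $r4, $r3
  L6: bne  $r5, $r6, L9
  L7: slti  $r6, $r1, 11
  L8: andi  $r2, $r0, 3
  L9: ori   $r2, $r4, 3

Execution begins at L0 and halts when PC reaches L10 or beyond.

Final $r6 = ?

0

[0] nor  $r3, $r4, $r1  →  {$r0:0, $r1:3, $r2:0, $r3:65532, $r4:1, $r5:11, $r6:4}
[1] slt  $r3, $r3, $r6  →  {$r0:0, $r1:3, $r2:0, $r3:0, $r4:1, $r5:11, $r6:4}
[2] andi  $r2, $r4, 3  →  {$r0:0, $r1:3, $r2:1, $r3:0, $r4:1, $r5:11, $r6:4}
[3] bne  $r0, $r1, L8  →  {$r0:0, $r1:3, $r2:1, $r3:0, $r4:1, $r5:11, $r6:4}  ⟨branch taken⟩
[4] slt  $r6, $r3, $r0  →  {$r0:0, $r1:3, $r2:1, $r3:0, $r4:1, $r5:11, $r6:0}
[8] andi  $r2, $r0, 3  →  {$r0:0, $r1:3, $r2:0, $r3:0, $r4:1, $r5:11, $r6:0}
[9] ori   $r2, $r4, 3  →  {$r0:0, $r1:3, $r2:3, $r3:0, $r4:1, $r5:11, $r6:0}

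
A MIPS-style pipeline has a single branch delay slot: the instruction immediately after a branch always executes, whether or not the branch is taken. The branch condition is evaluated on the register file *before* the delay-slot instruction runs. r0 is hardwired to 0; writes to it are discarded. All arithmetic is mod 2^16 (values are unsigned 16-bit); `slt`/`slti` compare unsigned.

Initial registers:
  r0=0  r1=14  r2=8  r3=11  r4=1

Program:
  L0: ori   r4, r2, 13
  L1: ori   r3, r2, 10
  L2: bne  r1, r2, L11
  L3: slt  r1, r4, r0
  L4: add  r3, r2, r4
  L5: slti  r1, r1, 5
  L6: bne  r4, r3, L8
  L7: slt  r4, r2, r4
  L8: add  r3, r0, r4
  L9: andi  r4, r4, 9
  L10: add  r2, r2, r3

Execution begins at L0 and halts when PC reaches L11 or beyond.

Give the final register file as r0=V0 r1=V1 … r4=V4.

r0=0 r1=0 r2=8 r3=10 r4=13

[0] ori   r4, r2, 13  →  {r0:0, r1:14, r2:8, r3:11, r4:13}
[1] ori   r3, r2, 10  →  {r0:0, r1:14, r2:8, r3:10, r4:13}
[2] bne  r1, r2, L11  →  {r0:0, r1:14, r2:8, r3:10, r4:13}  ⟨branch taken⟩
[3] slt  r1, r4, r0  →  {r0:0, r1:0, r2:8, r3:10, r4:13}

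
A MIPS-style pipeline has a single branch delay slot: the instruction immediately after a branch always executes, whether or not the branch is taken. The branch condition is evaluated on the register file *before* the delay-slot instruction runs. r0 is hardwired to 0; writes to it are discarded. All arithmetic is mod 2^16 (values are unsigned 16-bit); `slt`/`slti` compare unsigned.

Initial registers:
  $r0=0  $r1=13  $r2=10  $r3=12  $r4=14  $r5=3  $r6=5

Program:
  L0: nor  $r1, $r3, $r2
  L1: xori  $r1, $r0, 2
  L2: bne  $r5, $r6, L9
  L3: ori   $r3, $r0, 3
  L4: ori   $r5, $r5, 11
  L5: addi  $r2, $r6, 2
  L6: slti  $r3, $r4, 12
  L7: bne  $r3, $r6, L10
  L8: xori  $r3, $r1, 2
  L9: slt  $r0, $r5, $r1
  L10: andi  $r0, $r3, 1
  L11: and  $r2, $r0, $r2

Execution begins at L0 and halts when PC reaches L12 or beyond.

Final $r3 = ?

3

#0 nor  $r1, $r3, $r2 ; 0/65521/10/12/14/3/5
#1 xori  $r1, $r0, 2 ; 0/2/10/12/14/3/5
#2 bne  $r5, $r6, L9 ; 0/2/10/12/14/3/5 ; →target
#3 ori   $r3, $r0, 3 ; 0/2/10/3/14/3/5
#9 slt  $r0, $r5, $r1 ; 0/2/10/3/14/3/5
#10 andi  $r0, $r3, 1 ; 0/2/10/3/14/3/5
#11 and  $r2, $r0, $r2 ; 0/2/0/3/14/3/5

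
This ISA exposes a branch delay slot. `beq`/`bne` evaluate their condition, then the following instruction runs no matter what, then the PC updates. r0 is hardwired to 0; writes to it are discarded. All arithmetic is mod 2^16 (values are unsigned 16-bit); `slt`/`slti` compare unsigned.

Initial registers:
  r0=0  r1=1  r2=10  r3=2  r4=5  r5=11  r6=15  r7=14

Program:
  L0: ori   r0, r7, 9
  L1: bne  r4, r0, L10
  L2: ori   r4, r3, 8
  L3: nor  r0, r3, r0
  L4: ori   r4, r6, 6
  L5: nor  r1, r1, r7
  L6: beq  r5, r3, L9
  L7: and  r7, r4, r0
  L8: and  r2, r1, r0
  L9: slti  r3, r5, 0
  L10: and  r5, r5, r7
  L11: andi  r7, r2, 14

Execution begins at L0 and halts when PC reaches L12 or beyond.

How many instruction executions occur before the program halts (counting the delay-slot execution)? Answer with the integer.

5

[0] ori   r0, r7, 9  →  {r0:0, r1:1, r2:10, r3:2, r4:5, r5:11, r6:15, r7:14}
[1] bne  r4, r0, L10  →  {r0:0, r1:1, r2:10, r3:2, r4:5, r5:11, r6:15, r7:14}  ⟨branch taken⟩
[2] ori   r4, r3, 8  →  {r0:0, r1:1, r2:10, r3:2, r4:10, r5:11, r6:15, r7:14}
[10] and  r5, r5, r7  →  {r0:0, r1:1, r2:10, r3:2, r4:10, r5:10, r6:15, r7:14}
[11] andi  r7, r2, 14  →  {r0:0, r1:1, r2:10, r3:2, r4:10, r5:10, r6:15, r7:10}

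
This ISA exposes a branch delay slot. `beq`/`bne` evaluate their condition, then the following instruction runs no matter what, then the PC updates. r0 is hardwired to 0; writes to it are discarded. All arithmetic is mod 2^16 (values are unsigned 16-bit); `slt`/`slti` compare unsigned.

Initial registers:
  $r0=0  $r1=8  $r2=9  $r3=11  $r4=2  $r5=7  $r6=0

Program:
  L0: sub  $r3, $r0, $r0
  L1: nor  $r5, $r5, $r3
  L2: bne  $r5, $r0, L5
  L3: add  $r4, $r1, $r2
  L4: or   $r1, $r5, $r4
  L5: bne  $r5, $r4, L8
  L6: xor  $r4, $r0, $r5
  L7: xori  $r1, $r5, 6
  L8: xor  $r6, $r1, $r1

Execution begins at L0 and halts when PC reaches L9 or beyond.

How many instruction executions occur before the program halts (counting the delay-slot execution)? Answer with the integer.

#0 sub  $r3, $r0, $r0 ; 0/8/9/0/2/7/0
#1 nor  $r5, $r5, $r3 ; 0/8/9/0/2/65528/0
#2 bne  $r5, $r0, L5 ; 0/8/9/0/2/65528/0 ; →target
#3 add  $r4, $r1, $r2 ; 0/8/9/0/17/65528/0
#5 bne  $r5, $r4, L8 ; 0/8/9/0/17/65528/0 ; →target
#6 xor  $r4, $r0, $r5 ; 0/8/9/0/65528/65528/0
#8 xor  $r6, $r1, $r1 ; 0/8/9/0/65528/65528/0

7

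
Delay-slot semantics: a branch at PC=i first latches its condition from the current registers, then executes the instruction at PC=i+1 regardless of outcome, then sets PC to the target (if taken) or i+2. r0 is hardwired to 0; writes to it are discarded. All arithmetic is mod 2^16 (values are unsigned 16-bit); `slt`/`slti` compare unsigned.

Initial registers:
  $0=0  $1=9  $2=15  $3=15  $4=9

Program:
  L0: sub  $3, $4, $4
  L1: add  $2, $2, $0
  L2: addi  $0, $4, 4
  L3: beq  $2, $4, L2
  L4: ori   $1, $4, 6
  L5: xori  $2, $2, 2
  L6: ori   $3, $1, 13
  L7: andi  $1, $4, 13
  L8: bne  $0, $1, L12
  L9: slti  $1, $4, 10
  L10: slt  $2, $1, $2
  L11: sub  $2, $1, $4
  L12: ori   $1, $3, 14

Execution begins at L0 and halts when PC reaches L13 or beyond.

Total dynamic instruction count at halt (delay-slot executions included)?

11

PC=0  sub  $3, $4, $4        | $0=0 $1=9 $2=15 $3=0 $4=9
PC=1  add  $2, $2, $0        | $0=0 $1=9 $2=15 $3=0 $4=9
PC=2  addi  $0, $4, 4        | $0=0 $1=9 $2=15 $3=0 $4=9
PC=3  beq  $2, $4, L2        | $0=0 $1=9 $2=15 $3=0 $4=9  [not taken]
PC=4  ori   $1, $4, 6        | $0=0 $1=15 $2=15 $3=0 $4=9
PC=5  xori  $2, $2, 2        | $0=0 $1=15 $2=13 $3=0 $4=9
PC=6  ori   $3, $1, 13       | $0=0 $1=15 $2=13 $3=15 $4=9
PC=7  andi  $1, $4, 13       | $0=0 $1=9 $2=13 $3=15 $4=9
PC=8  bne  $0, $1, L12       | $0=0 $1=9 $2=13 $3=15 $4=9  [TAKEN]
PC=9  slti  $1, $4, 10       | $0=0 $1=1 $2=13 $3=15 $4=9
PC=12 ori   $1, $3, 14       | $0=0 $1=15 $2=13 $3=15 $4=9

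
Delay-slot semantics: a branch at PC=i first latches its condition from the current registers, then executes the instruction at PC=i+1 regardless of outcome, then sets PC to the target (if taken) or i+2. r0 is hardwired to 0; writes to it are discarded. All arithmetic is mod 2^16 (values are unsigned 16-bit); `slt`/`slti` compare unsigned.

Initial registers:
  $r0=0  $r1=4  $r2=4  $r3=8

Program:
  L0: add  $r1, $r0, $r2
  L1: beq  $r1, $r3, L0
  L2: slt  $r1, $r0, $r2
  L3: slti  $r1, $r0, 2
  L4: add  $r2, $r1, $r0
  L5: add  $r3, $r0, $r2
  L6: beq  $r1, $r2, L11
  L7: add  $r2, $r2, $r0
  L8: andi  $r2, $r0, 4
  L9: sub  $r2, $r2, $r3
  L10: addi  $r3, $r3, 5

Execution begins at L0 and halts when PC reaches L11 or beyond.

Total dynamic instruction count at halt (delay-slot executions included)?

#0 add  $r1, $r0, $r2 ; 0/4/4/8
#1 beq  $r1, $r3, L0 ; 0/4/4/8 ; →fallthru
#2 slt  $r1, $r0, $r2 ; 0/1/4/8
#3 slti  $r1, $r0, 2 ; 0/1/4/8
#4 add  $r2, $r1, $r0 ; 0/1/1/8
#5 add  $r3, $r0, $r2 ; 0/1/1/1
#6 beq  $r1, $r2, L11 ; 0/1/1/1 ; →target
#7 add  $r2, $r2, $r0 ; 0/1/1/1

8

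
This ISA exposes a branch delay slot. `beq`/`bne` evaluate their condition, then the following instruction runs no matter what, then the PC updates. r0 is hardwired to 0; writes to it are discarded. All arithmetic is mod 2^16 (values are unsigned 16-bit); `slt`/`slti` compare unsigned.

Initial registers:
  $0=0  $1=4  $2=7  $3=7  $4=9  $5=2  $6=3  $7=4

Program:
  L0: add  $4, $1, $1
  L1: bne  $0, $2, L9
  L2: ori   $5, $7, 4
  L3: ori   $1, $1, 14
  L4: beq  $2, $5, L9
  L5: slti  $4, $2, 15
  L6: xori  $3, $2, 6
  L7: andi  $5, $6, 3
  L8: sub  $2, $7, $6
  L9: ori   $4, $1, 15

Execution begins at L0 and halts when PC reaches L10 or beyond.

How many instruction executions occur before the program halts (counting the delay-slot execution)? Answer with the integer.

4

  step pc=0: add  $4, $1, $1  regs=(0,4,7,7,8,2,3,4)
  step pc=1: bne  $0, $2, L9  cond=T  regs=(0,4,7,7,8,2,3,4)
  step pc=2: ori   $5, $7, 4  regs=(0,4,7,7,8,4,3,4)
  step pc=9: ori   $4, $1, 15  regs=(0,4,7,7,15,4,3,4)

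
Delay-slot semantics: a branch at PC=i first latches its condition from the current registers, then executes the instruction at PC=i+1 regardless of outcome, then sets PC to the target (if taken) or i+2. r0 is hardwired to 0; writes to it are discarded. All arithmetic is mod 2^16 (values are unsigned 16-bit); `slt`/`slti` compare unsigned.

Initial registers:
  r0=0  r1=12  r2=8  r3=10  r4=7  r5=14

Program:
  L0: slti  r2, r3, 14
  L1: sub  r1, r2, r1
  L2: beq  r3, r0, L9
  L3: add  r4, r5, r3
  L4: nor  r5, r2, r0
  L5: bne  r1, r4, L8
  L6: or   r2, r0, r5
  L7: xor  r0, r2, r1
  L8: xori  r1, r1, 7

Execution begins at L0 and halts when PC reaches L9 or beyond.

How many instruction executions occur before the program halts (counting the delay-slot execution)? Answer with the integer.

8

#0 slti  r2, r3, 14 ; 0/12/1/10/7/14
#1 sub  r1, r2, r1 ; 0/65525/1/10/7/14
#2 beq  r3, r0, L9 ; 0/65525/1/10/7/14 ; →fallthru
#3 add  r4, r5, r3 ; 0/65525/1/10/24/14
#4 nor  r5, r2, r0 ; 0/65525/1/10/24/65534
#5 bne  r1, r4, L8 ; 0/65525/1/10/24/65534 ; →target
#6 or   r2, r0, r5 ; 0/65525/65534/10/24/65534
#8 xori  r1, r1, 7 ; 0/65522/65534/10/24/65534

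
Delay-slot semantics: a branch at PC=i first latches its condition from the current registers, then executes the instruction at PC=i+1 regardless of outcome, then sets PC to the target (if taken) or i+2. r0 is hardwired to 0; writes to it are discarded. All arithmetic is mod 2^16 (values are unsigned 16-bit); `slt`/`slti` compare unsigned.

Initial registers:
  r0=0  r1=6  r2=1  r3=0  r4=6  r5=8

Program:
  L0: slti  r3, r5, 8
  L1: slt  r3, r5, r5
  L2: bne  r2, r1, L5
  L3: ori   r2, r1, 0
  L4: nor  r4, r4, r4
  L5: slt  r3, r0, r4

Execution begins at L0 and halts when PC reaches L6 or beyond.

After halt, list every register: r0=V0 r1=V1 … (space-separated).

  step pc=0: slti  r3, r5, 8  regs=(0,6,1,0,6,8)
  step pc=1: slt  r3, r5, r5  regs=(0,6,1,0,6,8)
  step pc=2: bne  r2, r1, L5  cond=T  regs=(0,6,1,0,6,8)
  step pc=3: ori   r2, r1, 0  regs=(0,6,6,0,6,8)
  step pc=5: slt  r3, r0, r4  regs=(0,6,6,1,6,8)

r0=0 r1=6 r2=6 r3=1 r4=6 r5=8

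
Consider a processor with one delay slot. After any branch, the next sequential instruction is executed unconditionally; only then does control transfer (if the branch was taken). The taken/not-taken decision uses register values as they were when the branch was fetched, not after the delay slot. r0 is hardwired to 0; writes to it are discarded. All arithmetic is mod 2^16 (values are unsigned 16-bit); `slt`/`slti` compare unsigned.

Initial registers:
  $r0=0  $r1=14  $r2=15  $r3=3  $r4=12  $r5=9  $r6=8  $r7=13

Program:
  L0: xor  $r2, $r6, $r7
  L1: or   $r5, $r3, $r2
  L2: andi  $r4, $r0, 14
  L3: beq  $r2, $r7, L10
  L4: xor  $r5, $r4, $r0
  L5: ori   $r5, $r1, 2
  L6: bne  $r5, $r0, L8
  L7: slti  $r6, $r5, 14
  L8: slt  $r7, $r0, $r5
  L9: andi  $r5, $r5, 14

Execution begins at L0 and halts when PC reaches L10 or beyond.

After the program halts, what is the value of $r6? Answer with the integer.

  step pc=0: xor  $r2, $r6, $r7  regs=(0,14,5,3,12,9,8,13)
  step pc=1: or   $r5, $r3, $r2  regs=(0,14,5,3,12,7,8,13)
  step pc=2: andi  $r4, $r0, 14  regs=(0,14,5,3,0,7,8,13)
  step pc=3: beq  $r2, $r7, L10  cond=F  regs=(0,14,5,3,0,7,8,13)
  step pc=4: xor  $r5, $r4, $r0  regs=(0,14,5,3,0,0,8,13)
  step pc=5: ori   $r5, $r1, 2  regs=(0,14,5,3,0,14,8,13)
  step pc=6: bne  $r5, $r0, L8  cond=T  regs=(0,14,5,3,0,14,8,13)
  step pc=7: slti  $r6, $r5, 14  regs=(0,14,5,3,0,14,0,13)
  step pc=8: slt  $r7, $r0, $r5  regs=(0,14,5,3,0,14,0,1)
  step pc=9: andi  $r5, $r5, 14  regs=(0,14,5,3,0,14,0,1)

0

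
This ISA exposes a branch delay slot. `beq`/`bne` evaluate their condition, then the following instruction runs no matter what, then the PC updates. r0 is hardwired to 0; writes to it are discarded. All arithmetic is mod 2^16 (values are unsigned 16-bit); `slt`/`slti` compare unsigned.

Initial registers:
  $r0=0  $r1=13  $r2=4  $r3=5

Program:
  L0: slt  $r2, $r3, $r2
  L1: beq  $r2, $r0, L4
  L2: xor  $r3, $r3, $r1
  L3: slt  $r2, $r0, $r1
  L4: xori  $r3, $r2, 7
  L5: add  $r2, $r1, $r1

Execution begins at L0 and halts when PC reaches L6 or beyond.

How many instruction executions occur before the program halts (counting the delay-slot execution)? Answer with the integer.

#0 slt  $r2, $r3, $r2 ; 0/13/0/5
#1 beq  $r2, $r0, L4 ; 0/13/0/5 ; →target
#2 xor  $r3, $r3, $r1 ; 0/13/0/8
#4 xori  $r3, $r2, 7 ; 0/13/0/7
#5 add  $r2, $r1, $r1 ; 0/13/26/7

5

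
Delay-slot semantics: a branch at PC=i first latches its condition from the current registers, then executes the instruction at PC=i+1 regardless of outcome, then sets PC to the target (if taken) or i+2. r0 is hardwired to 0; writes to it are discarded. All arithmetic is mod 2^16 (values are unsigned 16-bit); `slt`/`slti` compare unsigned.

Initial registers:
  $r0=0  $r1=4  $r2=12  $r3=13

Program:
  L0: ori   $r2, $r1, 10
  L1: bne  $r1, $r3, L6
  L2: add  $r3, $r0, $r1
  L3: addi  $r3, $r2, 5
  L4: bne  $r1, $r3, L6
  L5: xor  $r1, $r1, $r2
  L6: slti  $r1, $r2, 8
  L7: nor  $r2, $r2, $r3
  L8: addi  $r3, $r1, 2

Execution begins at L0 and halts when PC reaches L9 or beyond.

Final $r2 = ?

65521

  step pc=0: ori   $r2, $r1, 10  regs=(0,4,14,13)
  step pc=1: bne  $r1, $r3, L6  cond=T  regs=(0,4,14,13)
  step pc=2: add  $r3, $r0, $r1  regs=(0,4,14,4)
  step pc=6: slti  $r1, $r2, 8  regs=(0,0,14,4)
  step pc=7: nor  $r2, $r2, $r3  regs=(0,0,65521,4)
  step pc=8: addi  $r3, $r1, 2  regs=(0,0,65521,2)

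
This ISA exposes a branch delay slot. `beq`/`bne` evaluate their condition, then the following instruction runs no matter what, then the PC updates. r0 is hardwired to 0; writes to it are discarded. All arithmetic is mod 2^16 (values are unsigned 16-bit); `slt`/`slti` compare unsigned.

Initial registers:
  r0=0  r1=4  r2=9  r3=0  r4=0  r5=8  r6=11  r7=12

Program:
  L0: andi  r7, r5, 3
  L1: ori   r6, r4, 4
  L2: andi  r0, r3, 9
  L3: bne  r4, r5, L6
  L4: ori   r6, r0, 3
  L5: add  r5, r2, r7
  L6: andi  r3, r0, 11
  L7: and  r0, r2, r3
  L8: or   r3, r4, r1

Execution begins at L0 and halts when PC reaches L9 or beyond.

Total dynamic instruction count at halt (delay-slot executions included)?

PC=0  andi  r7, r5, 3        | r0=0 r1=4 r2=9 r3=0 r4=0 r5=8 r6=11 r7=0
PC=1  ori   r6, r4, 4        | r0=0 r1=4 r2=9 r3=0 r4=0 r5=8 r6=4 r7=0
PC=2  andi  r0, r3, 9        | r0=0 r1=4 r2=9 r3=0 r4=0 r5=8 r6=4 r7=0
PC=3  bne  r4, r5, L6        | r0=0 r1=4 r2=9 r3=0 r4=0 r5=8 r6=4 r7=0  [TAKEN]
PC=4  ori   r6, r0, 3        | r0=0 r1=4 r2=9 r3=0 r4=0 r5=8 r6=3 r7=0
PC=6  andi  r3, r0, 11       | r0=0 r1=4 r2=9 r3=0 r4=0 r5=8 r6=3 r7=0
PC=7  and  r0, r2, r3        | r0=0 r1=4 r2=9 r3=0 r4=0 r5=8 r6=3 r7=0
PC=8  or   r3, r4, r1        | r0=0 r1=4 r2=9 r3=4 r4=0 r5=8 r6=3 r7=0

8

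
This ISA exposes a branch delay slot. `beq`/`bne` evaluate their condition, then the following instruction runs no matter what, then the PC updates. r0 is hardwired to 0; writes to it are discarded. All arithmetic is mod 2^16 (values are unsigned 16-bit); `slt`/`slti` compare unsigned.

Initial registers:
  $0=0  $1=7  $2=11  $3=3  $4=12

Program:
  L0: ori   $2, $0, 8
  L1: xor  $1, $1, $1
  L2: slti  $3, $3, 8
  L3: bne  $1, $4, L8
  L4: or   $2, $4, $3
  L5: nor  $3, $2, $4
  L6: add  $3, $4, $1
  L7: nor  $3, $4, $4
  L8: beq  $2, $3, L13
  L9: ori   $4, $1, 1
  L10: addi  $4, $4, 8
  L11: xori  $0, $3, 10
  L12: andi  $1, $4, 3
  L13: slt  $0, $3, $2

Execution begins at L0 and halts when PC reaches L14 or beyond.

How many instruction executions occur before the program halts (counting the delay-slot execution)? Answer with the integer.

11

[0] ori   $2, $0, 8  →  {$0:0, $1:7, $2:8, $3:3, $4:12}
[1] xor  $1, $1, $1  →  {$0:0, $1:0, $2:8, $3:3, $4:12}
[2] slti  $3, $3, 8  →  {$0:0, $1:0, $2:8, $3:1, $4:12}
[3] bne  $1, $4, L8  →  {$0:0, $1:0, $2:8, $3:1, $4:12}  ⟨branch taken⟩
[4] or   $2, $4, $3  →  {$0:0, $1:0, $2:13, $3:1, $4:12}
[8] beq  $2, $3, L13  →  {$0:0, $1:0, $2:13, $3:1, $4:12}  ⟨branch fallthrough⟩
[9] ori   $4, $1, 1  →  {$0:0, $1:0, $2:13, $3:1, $4:1}
[10] addi  $4, $4, 8  →  {$0:0, $1:0, $2:13, $3:1, $4:9}
[11] xori  $0, $3, 10  →  {$0:0, $1:0, $2:13, $3:1, $4:9}
[12] andi  $1, $4, 3  →  {$0:0, $1:1, $2:13, $3:1, $4:9}
[13] slt  $0, $3, $2  →  {$0:0, $1:1, $2:13, $3:1, $4:9}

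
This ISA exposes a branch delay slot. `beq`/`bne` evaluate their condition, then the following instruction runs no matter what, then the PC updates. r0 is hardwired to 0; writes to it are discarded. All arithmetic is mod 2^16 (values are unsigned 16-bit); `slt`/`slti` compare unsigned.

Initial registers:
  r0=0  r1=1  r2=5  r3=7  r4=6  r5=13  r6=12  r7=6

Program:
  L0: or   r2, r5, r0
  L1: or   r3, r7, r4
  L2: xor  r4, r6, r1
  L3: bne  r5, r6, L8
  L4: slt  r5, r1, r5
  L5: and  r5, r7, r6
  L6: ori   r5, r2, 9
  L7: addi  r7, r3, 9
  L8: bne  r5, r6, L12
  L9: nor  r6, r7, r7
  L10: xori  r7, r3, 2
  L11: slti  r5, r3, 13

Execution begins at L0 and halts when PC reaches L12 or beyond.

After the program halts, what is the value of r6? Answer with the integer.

65529

  step pc=0: or   r2, r5, r0  regs=(0,1,13,7,6,13,12,6)
  step pc=1: or   r3, r7, r4  regs=(0,1,13,6,6,13,12,6)
  step pc=2: xor  r4, r6, r1  regs=(0,1,13,6,13,13,12,6)
  step pc=3: bne  r5, r6, L8  cond=T  regs=(0,1,13,6,13,13,12,6)
  step pc=4: slt  r5, r1, r5  regs=(0,1,13,6,13,1,12,6)
  step pc=8: bne  r5, r6, L12  cond=T  regs=(0,1,13,6,13,1,12,6)
  step pc=9: nor  r6, r7, r7  regs=(0,1,13,6,13,1,65529,6)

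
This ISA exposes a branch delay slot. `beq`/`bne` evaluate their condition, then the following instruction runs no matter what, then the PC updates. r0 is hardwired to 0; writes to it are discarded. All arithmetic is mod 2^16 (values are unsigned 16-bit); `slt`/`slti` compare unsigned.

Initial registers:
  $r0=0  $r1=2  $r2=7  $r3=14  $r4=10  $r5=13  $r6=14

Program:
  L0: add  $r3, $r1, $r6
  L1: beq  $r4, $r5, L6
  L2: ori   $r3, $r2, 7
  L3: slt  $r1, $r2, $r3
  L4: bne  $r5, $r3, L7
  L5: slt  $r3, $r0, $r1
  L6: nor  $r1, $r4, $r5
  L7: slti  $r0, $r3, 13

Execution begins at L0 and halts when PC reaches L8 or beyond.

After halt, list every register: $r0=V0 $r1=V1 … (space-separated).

#0 add  $r3, $r1, $r6 ; 0/2/7/16/10/13/14
#1 beq  $r4, $r5, L6 ; 0/2/7/16/10/13/14 ; →fallthru
#2 ori   $r3, $r2, 7 ; 0/2/7/7/10/13/14
#3 slt  $r1, $r2, $r3 ; 0/0/7/7/10/13/14
#4 bne  $r5, $r3, L7 ; 0/0/7/7/10/13/14 ; →target
#5 slt  $r3, $r0, $r1 ; 0/0/7/0/10/13/14
#7 slti  $r0, $r3, 13 ; 0/0/7/0/10/13/14

$r0=0 $r1=0 $r2=7 $r3=0 $r4=10 $r5=13 $r6=14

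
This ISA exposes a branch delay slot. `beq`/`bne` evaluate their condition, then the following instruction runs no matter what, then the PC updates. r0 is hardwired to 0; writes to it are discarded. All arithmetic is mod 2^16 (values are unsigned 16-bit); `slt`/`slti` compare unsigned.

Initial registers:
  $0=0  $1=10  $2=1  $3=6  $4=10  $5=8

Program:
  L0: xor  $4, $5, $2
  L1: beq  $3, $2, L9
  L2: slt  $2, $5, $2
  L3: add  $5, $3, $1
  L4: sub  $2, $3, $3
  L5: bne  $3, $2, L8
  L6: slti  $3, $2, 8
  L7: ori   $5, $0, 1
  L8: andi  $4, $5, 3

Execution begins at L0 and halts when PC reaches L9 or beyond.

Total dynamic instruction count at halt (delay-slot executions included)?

8

PC=0  xor  $4, $5, $2        | $0=0 $1=10 $2=1 $3=6 $4=9 $5=8
PC=1  beq  $3, $2, L9        | $0=0 $1=10 $2=1 $3=6 $4=9 $5=8  [not taken]
PC=2  slt  $2, $5, $2        | $0=0 $1=10 $2=0 $3=6 $4=9 $5=8
PC=3  add  $5, $3, $1        | $0=0 $1=10 $2=0 $3=6 $4=9 $5=16
PC=4  sub  $2, $3, $3        | $0=0 $1=10 $2=0 $3=6 $4=9 $5=16
PC=5  bne  $3, $2, L8        | $0=0 $1=10 $2=0 $3=6 $4=9 $5=16  [TAKEN]
PC=6  slti  $3, $2, 8        | $0=0 $1=10 $2=0 $3=1 $4=9 $5=16
PC=8  andi  $4, $5, 3        | $0=0 $1=10 $2=0 $3=1 $4=0 $5=16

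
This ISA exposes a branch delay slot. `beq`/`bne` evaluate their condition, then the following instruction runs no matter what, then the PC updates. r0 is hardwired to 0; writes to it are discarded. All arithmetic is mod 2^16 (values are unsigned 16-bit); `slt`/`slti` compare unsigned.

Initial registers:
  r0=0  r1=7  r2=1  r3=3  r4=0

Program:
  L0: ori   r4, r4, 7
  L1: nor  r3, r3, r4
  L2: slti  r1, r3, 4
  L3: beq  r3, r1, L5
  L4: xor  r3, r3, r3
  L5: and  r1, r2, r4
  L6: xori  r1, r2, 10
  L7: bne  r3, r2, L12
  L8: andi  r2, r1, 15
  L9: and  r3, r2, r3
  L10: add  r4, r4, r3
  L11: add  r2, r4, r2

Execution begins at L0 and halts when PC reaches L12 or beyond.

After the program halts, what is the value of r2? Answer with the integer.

PC=0  ori   r4, r4, 7        | r0=0 r1=7 r2=1 r3=3 r4=7
PC=1  nor  r3, r3, r4        | r0=0 r1=7 r2=1 r3=65528 r4=7
PC=2  slti  r1, r3, 4        | r0=0 r1=0 r2=1 r3=65528 r4=7
PC=3  beq  r3, r1, L5        | r0=0 r1=0 r2=1 r3=65528 r4=7  [not taken]
PC=4  xor  r3, r3, r3        | r0=0 r1=0 r2=1 r3=0 r4=7
PC=5  and  r1, r2, r4        | r0=0 r1=1 r2=1 r3=0 r4=7
PC=6  xori  r1, r2, 10       | r0=0 r1=11 r2=1 r3=0 r4=7
PC=7  bne  r3, r2, L12       | r0=0 r1=11 r2=1 r3=0 r4=7  [TAKEN]
PC=8  andi  r2, r1, 15       | r0=0 r1=11 r2=11 r3=0 r4=7

11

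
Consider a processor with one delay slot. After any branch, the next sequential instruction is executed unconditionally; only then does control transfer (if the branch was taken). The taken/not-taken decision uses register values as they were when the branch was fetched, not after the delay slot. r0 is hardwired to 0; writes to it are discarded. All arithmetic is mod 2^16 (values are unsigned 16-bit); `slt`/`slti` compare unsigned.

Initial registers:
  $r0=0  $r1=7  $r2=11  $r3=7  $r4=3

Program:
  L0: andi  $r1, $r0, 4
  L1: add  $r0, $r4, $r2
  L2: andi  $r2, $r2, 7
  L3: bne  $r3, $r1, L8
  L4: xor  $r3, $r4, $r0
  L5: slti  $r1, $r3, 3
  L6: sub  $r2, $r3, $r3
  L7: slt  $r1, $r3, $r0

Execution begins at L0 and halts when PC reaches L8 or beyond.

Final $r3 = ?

3

  step pc=0: andi  $r1, $r0, 4  regs=(0,0,11,7,3)
  step pc=1: add  $r0, $r4, $r2  regs=(0,0,11,7,3)
  step pc=2: andi  $r2, $r2, 7  regs=(0,0,3,7,3)
  step pc=3: bne  $r3, $r1, L8  cond=T  regs=(0,0,3,7,3)
  step pc=4: xor  $r3, $r4, $r0  regs=(0,0,3,3,3)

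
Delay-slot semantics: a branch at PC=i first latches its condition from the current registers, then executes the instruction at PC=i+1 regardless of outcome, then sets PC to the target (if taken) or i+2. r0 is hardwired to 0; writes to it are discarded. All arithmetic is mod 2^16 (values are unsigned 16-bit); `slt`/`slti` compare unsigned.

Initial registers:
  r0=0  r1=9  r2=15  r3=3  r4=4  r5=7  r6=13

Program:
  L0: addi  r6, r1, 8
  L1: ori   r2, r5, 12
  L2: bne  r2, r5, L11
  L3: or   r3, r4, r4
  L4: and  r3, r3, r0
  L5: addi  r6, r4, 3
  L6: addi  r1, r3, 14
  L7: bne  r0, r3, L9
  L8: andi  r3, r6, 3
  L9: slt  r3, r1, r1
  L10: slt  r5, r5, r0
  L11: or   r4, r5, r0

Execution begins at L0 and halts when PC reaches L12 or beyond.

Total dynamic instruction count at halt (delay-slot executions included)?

PC=0  addi  r6, r1, 8        | r0=0 r1=9 r2=15 r3=3 r4=4 r5=7 r6=17
PC=1  ori   r2, r5, 12       | r0=0 r1=9 r2=15 r3=3 r4=4 r5=7 r6=17
PC=2  bne  r2, r5, L11       | r0=0 r1=9 r2=15 r3=3 r4=4 r5=7 r6=17  [TAKEN]
PC=3  or   r3, r4, r4        | r0=0 r1=9 r2=15 r3=4 r4=4 r5=7 r6=17
PC=11 or   r4, r5, r0        | r0=0 r1=9 r2=15 r3=4 r4=7 r5=7 r6=17

5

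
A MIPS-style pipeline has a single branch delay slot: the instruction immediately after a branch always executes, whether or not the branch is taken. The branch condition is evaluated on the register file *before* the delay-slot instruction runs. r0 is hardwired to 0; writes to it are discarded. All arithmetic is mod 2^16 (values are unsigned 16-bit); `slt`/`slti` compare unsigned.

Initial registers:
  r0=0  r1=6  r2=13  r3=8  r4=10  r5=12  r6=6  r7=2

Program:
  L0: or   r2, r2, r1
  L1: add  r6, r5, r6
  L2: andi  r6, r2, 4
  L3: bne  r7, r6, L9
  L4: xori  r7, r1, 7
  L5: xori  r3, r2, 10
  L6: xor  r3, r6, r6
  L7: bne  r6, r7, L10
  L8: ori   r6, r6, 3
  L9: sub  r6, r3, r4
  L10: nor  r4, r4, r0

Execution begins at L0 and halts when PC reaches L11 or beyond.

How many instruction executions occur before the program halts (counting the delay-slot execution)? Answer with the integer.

[0] or   r2, r2, r1  →  {r0:0, r1:6, r2:15, r3:8, r4:10, r5:12, r6:6, r7:2}
[1] add  r6, r5, r6  →  {r0:0, r1:6, r2:15, r3:8, r4:10, r5:12, r6:18, r7:2}
[2] andi  r6, r2, 4  →  {r0:0, r1:6, r2:15, r3:8, r4:10, r5:12, r6:4, r7:2}
[3] bne  r7, r6, L9  →  {r0:0, r1:6, r2:15, r3:8, r4:10, r5:12, r6:4, r7:2}  ⟨branch taken⟩
[4] xori  r7, r1, 7  →  {r0:0, r1:6, r2:15, r3:8, r4:10, r5:12, r6:4, r7:1}
[9] sub  r6, r3, r4  →  {r0:0, r1:6, r2:15, r3:8, r4:10, r5:12, r6:65534, r7:1}
[10] nor  r4, r4, r0  →  {r0:0, r1:6, r2:15, r3:8, r4:65525, r5:12, r6:65534, r7:1}

7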